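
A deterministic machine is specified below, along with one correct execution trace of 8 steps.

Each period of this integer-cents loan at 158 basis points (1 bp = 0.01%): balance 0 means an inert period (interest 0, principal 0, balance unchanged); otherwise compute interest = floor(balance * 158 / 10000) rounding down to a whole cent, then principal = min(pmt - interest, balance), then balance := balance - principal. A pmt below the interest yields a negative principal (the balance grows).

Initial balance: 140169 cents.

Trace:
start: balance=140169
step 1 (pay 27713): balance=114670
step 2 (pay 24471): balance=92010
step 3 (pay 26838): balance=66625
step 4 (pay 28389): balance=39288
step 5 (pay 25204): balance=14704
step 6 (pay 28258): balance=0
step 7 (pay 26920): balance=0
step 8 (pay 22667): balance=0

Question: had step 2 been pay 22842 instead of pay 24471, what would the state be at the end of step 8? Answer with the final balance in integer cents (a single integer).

(re-executing from step 2 with the substitution; state before step 2: balance=114670)
step 2 (pay 22842): balance=93639
step 3 (pay 26838): balance=68280
step 4 (pay 28389): balance=40969
step 5 (pay 25204): balance=16412
step 6 (pay 28258): balance=0
step 7 (pay 26920): balance=0
step 8 (pay 22667): balance=0

0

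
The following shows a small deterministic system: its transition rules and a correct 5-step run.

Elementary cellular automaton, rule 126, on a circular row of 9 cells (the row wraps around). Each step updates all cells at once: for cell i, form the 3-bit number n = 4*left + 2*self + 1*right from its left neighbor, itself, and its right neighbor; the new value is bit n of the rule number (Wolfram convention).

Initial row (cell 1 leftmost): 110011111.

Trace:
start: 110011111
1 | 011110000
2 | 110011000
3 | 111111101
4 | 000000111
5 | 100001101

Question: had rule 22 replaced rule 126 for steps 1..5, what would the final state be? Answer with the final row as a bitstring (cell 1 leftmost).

(re-executing steps 1..5 under rule 22; state before step 1: 110011111)
1 | 001100000
2 | 010010000
3 | 111111000
4 | 000000101
5 | 100001101

100001101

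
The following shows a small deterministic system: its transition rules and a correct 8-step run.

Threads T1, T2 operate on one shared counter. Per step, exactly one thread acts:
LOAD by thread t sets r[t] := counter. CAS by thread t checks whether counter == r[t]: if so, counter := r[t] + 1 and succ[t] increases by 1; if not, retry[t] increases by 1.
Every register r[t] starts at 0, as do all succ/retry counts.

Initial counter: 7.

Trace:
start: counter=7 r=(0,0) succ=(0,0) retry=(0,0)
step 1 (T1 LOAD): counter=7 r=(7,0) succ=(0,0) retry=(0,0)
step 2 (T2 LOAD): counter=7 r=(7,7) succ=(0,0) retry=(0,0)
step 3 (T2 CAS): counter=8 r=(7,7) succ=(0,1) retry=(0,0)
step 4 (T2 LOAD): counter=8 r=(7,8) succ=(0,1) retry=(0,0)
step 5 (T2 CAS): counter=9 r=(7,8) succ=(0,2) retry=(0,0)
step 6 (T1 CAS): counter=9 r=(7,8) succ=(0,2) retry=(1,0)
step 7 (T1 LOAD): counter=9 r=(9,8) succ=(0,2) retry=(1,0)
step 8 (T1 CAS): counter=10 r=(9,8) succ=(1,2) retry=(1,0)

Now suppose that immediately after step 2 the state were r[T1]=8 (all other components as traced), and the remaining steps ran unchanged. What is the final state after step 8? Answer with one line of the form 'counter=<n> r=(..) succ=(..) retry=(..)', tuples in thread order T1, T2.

state after step 2 := counter=7 r=(8,7) succ=(0,0) retry=(0,0)
step 3 (T2 CAS): counter=8 r=(8,7) succ=(0,1) retry=(0,0)
step 4 (T2 LOAD): counter=8 r=(8,8) succ=(0,1) retry=(0,0)
step 5 (T2 CAS): counter=9 r=(8,8) succ=(0,2) retry=(0,0)
step 6 (T1 CAS): counter=9 r=(8,8) succ=(0,2) retry=(1,0)
step 7 (T1 LOAD): counter=9 r=(9,8) succ=(0,2) retry=(1,0)
step 8 (T1 CAS): counter=10 r=(9,8) succ=(1,2) retry=(1,0)

counter=10 r=(9,8) succ=(1,2) retry=(1,0)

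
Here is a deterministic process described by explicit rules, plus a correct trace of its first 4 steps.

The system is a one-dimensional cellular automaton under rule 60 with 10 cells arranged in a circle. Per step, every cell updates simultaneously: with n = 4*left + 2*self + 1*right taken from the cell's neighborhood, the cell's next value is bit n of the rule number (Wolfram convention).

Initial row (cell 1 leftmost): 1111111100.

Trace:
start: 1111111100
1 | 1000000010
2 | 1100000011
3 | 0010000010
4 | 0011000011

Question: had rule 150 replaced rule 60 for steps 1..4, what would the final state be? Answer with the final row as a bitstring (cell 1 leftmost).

(re-executing steps 1..4 under rule 150; state before step 1: 1111111100)
1 | 0111111011
2 | 0011110000
3 | 0101101000
4 | 1100001100

1100001100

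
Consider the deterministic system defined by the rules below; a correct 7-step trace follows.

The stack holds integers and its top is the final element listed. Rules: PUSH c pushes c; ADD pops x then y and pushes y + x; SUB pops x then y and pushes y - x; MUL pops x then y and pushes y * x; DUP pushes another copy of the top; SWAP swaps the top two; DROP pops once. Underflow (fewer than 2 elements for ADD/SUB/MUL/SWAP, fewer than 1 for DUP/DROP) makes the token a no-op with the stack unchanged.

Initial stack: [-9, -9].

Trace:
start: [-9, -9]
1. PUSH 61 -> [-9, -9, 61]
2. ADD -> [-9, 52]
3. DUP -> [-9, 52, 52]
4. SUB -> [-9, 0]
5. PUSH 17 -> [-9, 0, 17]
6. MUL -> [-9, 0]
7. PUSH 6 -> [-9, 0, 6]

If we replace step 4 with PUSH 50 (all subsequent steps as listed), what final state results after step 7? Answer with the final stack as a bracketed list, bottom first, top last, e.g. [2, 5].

[-9, 52, 52, 850, 6]

(re-executing from step 4 with the substitution; state before step 4: [-9, 52, 52])
4. PUSH 50 -> [-9, 52, 52, 50]
5. PUSH 17 -> [-9, 52, 52, 50, 17]
6. MUL -> [-9, 52, 52, 850]
7. PUSH 6 -> [-9, 52, 52, 850, 6]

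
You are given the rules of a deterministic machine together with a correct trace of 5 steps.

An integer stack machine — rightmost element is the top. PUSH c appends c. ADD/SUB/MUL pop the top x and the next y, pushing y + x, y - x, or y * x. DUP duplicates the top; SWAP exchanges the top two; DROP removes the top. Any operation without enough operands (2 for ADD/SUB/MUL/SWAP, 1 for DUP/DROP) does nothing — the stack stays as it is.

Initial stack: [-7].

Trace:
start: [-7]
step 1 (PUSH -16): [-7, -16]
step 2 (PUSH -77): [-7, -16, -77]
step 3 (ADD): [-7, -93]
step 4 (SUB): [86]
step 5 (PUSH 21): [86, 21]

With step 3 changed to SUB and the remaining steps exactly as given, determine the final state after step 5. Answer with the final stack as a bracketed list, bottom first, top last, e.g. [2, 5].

(re-executing from step 3 with the substitution; state before step 3: [-7, -16, -77])
step 3 (SUB): [-7, 61]
step 4 (SUB): [-68]
step 5 (PUSH 21): [-68, 21]

[-68, 21]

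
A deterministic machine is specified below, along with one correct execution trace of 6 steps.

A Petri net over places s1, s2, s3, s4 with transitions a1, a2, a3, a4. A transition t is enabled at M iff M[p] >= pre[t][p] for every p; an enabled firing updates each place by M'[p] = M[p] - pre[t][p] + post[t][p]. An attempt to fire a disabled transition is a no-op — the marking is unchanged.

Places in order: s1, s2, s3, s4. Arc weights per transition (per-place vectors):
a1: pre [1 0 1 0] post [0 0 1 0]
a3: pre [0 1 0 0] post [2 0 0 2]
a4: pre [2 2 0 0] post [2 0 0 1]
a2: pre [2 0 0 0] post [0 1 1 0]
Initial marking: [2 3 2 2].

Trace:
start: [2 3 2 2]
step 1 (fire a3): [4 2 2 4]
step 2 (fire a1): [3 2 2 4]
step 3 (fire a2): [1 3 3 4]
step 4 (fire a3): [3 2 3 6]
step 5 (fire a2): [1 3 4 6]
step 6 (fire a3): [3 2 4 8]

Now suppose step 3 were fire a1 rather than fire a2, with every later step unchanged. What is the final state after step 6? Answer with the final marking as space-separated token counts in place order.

4 1 3 8

(re-executing from step 3 with the substitution; state before step 3: [3 2 2 4])
step 3 (fire a1): [2 2 2 4]
step 4 (fire a3): [4 1 2 6]
step 5 (fire a2): [2 2 3 6]
step 6 (fire a3): [4 1 3 8]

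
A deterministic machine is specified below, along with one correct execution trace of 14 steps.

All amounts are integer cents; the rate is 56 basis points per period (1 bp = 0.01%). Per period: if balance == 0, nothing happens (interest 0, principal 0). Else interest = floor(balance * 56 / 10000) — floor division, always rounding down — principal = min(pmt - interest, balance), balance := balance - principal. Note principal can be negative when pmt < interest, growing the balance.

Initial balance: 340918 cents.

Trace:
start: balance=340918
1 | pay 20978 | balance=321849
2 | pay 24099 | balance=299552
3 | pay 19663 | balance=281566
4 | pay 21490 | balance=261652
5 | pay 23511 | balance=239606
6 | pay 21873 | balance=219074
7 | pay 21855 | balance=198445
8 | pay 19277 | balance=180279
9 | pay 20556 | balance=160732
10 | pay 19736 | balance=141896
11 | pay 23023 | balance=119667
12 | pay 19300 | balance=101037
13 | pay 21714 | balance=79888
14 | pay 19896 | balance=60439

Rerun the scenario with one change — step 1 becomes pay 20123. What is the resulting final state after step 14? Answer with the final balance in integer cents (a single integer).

(re-executing from step 1 with the substitution; state before step 1: balance=340918)
1 | pay 20123 | balance=322704
2 | pay 24099 | balance=300412
3 | pay 19663 | balance=282431
4 | pay 21490 | balance=262522
5 | pay 23511 | balance=240481
6 | pay 21873 | balance=219954
7 | pay 21855 | balance=199330
8 | pay 19277 | balance=181169
9 | pay 20556 | balance=161627
10 | pay 19736 | balance=142796
11 | pay 23023 | balance=120572
12 | pay 19300 | balance=101947
13 | pay 21714 | balance=80803
14 | pay 19896 | balance=61359

61359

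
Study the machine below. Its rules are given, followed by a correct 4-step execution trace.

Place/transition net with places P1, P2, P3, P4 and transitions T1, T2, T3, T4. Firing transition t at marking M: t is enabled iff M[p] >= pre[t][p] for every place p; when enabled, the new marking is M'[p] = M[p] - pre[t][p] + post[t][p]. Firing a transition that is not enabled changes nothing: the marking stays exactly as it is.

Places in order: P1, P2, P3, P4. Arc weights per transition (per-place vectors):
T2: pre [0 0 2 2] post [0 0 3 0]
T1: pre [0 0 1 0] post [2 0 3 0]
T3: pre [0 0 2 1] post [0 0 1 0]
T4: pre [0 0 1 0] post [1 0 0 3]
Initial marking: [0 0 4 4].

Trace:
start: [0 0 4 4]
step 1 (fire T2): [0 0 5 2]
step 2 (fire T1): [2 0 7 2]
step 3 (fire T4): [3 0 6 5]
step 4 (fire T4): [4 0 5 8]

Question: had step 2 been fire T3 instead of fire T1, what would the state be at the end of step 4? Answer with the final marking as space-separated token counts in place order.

(re-executing from step 2 with the substitution; state before step 2: [0 0 5 2])
step 2 (fire T3): [0 0 4 1]
step 3 (fire T4): [1 0 3 4]
step 4 (fire T4): [2 0 2 7]

2 0 2 7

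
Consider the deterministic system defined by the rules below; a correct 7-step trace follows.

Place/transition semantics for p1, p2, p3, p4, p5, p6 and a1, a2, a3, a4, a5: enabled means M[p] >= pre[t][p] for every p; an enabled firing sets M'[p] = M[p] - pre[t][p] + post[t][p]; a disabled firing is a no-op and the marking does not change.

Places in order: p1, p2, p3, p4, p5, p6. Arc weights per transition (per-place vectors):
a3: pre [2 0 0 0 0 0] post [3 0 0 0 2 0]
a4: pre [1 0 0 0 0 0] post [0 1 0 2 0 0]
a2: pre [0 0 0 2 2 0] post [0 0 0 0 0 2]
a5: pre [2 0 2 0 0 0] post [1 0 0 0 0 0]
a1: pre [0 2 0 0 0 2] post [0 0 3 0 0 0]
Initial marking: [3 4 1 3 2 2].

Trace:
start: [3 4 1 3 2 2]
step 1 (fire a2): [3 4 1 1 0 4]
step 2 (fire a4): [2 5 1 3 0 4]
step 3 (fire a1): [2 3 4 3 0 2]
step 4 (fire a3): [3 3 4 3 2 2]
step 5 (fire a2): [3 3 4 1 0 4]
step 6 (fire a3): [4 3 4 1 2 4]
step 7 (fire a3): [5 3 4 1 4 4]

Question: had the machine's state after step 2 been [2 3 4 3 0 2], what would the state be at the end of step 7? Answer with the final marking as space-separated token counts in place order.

5 1 7 1 4 2

state after step 2 := [2 3 4 3 0 2]
step 3 (fire a1): [2 1 7 3 0 0]
step 4 (fire a3): [3 1 7 3 2 0]
step 5 (fire a2): [3 1 7 1 0 2]
step 6 (fire a3): [4 1 7 1 2 2]
step 7 (fire a3): [5 1 7 1 4 2]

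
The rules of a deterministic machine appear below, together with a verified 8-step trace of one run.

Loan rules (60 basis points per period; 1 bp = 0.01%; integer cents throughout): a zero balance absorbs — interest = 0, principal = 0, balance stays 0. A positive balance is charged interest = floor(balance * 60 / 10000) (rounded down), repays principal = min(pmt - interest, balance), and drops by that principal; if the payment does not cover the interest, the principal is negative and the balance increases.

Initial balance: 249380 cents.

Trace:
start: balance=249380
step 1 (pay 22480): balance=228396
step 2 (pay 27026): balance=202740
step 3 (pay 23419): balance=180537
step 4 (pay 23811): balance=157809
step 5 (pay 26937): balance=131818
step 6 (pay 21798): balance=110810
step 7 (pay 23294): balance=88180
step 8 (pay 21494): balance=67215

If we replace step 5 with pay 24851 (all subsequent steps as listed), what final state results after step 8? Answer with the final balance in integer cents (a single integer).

(re-executing from step 5 with the substitution; state before step 5: balance=157809)
step 5 (pay 24851): balance=133904
step 6 (pay 21798): balance=112909
step 7 (pay 23294): balance=90292
step 8 (pay 21494): balance=69339

69339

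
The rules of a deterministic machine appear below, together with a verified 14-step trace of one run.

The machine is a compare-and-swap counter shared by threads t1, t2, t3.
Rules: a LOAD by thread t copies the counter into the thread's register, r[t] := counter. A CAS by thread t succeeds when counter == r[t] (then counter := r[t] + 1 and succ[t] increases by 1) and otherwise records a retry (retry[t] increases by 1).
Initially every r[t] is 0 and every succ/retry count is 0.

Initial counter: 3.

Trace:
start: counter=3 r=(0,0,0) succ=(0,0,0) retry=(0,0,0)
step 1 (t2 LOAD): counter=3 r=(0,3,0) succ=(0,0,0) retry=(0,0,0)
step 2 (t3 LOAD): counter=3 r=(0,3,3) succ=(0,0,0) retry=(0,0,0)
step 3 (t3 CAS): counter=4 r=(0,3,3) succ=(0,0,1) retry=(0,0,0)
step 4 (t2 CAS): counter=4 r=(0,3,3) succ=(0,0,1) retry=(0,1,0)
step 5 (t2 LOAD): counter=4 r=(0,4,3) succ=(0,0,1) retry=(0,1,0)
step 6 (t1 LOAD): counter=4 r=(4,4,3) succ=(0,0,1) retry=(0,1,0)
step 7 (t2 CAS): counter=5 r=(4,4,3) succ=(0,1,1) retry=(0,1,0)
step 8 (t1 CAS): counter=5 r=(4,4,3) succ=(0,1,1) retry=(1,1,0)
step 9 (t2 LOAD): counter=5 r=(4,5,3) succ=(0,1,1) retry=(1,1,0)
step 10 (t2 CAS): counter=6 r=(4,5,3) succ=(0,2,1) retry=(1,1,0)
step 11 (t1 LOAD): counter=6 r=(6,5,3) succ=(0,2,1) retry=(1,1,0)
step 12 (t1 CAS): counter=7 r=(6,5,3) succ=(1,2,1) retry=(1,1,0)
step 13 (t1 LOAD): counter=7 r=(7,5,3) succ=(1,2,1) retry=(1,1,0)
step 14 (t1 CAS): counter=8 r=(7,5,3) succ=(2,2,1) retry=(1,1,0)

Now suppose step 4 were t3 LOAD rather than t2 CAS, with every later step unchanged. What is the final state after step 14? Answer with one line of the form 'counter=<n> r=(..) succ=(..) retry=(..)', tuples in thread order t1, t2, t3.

(re-executing from step 4 with the substitution; state before step 4: counter=4 r=(0,3,3) succ=(0,0,1) retry=(0,0,0))
step 4 (t3 LOAD): counter=4 r=(0,3,4) succ=(0,0,1) retry=(0,0,0)
step 5 (t2 LOAD): counter=4 r=(0,4,4) succ=(0,0,1) retry=(0,0,0)
step 6 (t1 LOAD): counter=4 r=(4,4,4) succ=(0,0,1) retry=(0,0,0)
step 7 (t2 CAS): counter=5 r=(4,4,4) succ=(0,1,1) retry=(0,0,0)
step 8 (t1 CAS): counter=5 r=(4,4,4) succ=(0,1,1) retry=(1,0,0)
step 9 (t2 LOAD): counter=5 r=(4,5,4) succ=(0,1,1) retry=(1,0,0)
step 10 (t2 CAS): counter=6 r=(4,5,4) succ=(0,2,1) retry=(1,0,0)
step 11 (t1 LOAD): counter=6 r=(6,5,4) succ=(0,2,1) retry=(1,0,0)
step 12 (t1 CAS): counter=7 r=(6,5,4) succ=(1,2,1) retry=(1,0,0)
step 13 (t1 LOAD): counter=7 r=(7,5,4) succ=(1,2,1) retry=(1,0,0)
step 14 (t1 CAS): counter=8 r=(7,5,4) succ=(2,2,1) retry=(1,0,0)

counter=8 r=(7,5,4) succ=(2,2,1) retry=(1,0,0)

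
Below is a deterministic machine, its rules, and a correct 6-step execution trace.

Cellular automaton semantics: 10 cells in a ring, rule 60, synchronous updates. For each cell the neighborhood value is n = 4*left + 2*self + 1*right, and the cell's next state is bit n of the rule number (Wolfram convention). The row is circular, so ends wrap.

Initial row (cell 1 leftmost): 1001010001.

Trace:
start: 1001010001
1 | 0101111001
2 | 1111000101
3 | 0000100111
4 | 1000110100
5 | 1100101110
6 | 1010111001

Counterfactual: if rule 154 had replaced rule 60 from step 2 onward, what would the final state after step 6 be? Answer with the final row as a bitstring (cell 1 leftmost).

1101100001

(re-executing steps 2..6 under rule 154; state before step 2: 0101111001)
2 | 0001110110
3 | 0011100101
4 | 1111011000
5 | 1110010101
6 | 1101100001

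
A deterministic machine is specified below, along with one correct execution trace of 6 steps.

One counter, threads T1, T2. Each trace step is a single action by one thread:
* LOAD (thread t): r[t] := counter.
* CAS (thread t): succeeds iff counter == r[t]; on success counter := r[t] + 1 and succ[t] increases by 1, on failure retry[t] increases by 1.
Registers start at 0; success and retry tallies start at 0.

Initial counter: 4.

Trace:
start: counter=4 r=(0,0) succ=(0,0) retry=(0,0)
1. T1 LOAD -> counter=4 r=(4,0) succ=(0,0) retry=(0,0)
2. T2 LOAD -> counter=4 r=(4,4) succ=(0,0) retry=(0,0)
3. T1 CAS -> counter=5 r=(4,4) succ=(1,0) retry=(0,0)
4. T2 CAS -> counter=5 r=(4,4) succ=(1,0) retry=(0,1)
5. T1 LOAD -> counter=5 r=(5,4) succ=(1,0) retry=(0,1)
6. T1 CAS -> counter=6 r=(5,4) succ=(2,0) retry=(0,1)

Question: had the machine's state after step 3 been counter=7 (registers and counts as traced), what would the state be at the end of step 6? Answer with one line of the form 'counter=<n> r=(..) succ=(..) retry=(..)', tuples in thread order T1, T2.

counter=8 r=(7,4) succ=(2,0) retry=(0,1)

state after step 3 := counter=7 r=(4,4) succ=(1,0) retry=(0,0)
4. T2 CAS -> counter=7 r=(4,4) succ=(1,0) retry=(0,1)
5. T1 LOAD -> counter=7 r=(7,4) succ=(1,0) retry=(0,1)
6. T1 CAS -> counter=8 r=(7,4) succ=(2,0) retry=(0,1)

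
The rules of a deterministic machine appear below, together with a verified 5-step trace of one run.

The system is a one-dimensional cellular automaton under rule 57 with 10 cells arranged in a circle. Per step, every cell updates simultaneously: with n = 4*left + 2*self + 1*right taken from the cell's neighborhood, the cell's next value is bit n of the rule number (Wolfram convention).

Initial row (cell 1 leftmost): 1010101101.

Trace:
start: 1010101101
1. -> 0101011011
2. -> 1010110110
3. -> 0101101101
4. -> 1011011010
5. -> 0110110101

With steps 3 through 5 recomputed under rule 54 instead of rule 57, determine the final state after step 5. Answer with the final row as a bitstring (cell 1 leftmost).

(re-executing steps 3..5 under rule 54; state before step 3: 1010110110)
3. -> 1111001001
4. -> 0000111110
5. -> 0001000001

0001000001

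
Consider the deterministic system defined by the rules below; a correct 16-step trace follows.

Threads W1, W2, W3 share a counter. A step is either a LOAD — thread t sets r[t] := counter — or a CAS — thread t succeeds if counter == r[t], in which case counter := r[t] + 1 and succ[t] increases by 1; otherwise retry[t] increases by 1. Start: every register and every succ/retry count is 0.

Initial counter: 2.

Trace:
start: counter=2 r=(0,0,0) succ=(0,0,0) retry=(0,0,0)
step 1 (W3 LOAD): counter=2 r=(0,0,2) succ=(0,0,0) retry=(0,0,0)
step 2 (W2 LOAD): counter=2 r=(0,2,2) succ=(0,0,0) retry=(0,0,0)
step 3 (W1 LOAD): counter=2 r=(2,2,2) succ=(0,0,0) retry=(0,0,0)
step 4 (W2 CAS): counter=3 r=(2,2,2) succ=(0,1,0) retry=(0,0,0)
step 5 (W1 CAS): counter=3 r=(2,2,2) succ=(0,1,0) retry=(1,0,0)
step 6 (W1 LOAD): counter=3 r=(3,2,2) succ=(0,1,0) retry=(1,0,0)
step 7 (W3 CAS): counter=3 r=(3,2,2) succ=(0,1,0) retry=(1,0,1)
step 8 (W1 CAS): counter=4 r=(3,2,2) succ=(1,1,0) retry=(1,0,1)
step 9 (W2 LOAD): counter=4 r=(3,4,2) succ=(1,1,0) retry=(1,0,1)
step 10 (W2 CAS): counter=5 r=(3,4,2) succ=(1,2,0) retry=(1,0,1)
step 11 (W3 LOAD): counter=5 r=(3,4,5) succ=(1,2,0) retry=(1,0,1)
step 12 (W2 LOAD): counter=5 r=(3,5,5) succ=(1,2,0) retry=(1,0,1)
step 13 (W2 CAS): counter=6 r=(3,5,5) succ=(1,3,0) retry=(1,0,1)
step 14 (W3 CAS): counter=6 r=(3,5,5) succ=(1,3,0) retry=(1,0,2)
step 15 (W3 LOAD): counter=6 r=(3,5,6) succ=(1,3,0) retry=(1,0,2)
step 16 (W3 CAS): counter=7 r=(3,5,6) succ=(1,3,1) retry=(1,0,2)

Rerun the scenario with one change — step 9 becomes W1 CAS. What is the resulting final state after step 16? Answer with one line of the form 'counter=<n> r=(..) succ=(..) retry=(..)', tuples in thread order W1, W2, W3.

(re-executing from step 9 with the substitution; state before step 9: counter=4 r=(3,2,2) succ=(1,1,0) retry=(1,0,1))
step 9 (W1 CAS): counter=4 r=(3,2,2) succ=(1,1,0) retry=(2,0,1)
step 10 (W2 CAS): counter=4 r=(3,2,2) succ=(1,1,0) retry=(2,1,1)
step 11 (W3 LOAD): counter=4 r=(3,2,4) succ=(1,1,0) retry=(2,1,1)
step 12 (W2 LOAD): counter=4 r=(3,4,4) succ=(1,1,0) retry=(2,1,1)
step 13 (W2 CAS): counter=5 r=(3,4,4) succ=(1,2,0) retry=(2,1,1)
step 14 (W3 CAS): counter=5 r=(3,4,4) succ=(1,2,0) retry=(2,1,2)
step 15 (W3 LOAD): counter=5 r=(3,4,5) succ=(1,2,0) retry=(2,1,2)
step 16 (W3 CAS): counter=6 r=(3,4,5) succ=(1,2,1) retry=(2,1,2)

counter=6 r=(3,4,5) succ=(1,2,1) retry=(2,1,2)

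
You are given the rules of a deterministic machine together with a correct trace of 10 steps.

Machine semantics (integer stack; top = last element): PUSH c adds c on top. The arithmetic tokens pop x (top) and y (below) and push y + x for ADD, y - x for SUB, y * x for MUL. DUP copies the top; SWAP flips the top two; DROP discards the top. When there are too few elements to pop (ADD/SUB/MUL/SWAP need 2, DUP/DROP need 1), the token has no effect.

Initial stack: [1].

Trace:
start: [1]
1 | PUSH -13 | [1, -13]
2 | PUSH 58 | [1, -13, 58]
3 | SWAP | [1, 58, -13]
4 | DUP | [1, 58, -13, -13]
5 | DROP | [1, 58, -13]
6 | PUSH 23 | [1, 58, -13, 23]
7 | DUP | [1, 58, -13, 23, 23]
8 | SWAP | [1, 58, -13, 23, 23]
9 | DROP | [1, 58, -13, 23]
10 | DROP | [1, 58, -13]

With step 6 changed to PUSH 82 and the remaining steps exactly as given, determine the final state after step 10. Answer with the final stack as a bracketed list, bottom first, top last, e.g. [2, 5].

[1, 58, -13]

(re-executing from step 6 with the substitution; state before step 6: [1, 58, -13])
6 | PUSH 82 | [1, 58, -13, 82]
7 | DUP | [1, 58, -13, 82, 82]
8 | SWAP | [1, 58, -13, 82, 82]
9 | DROP | [1, 58, -13, 82]
10 | DROP | [1, 58, -13]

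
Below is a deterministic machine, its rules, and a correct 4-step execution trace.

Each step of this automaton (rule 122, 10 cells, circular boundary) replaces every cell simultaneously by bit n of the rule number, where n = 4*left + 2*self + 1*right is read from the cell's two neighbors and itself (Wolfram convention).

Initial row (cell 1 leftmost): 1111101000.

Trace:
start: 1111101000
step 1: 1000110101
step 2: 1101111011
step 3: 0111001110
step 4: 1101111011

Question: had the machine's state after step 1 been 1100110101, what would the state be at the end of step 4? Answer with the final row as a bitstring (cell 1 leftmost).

0110011000

state after step 1 := 1100110101
step 2: 0111111011
step 3: 1100001111
step 4: 0110011000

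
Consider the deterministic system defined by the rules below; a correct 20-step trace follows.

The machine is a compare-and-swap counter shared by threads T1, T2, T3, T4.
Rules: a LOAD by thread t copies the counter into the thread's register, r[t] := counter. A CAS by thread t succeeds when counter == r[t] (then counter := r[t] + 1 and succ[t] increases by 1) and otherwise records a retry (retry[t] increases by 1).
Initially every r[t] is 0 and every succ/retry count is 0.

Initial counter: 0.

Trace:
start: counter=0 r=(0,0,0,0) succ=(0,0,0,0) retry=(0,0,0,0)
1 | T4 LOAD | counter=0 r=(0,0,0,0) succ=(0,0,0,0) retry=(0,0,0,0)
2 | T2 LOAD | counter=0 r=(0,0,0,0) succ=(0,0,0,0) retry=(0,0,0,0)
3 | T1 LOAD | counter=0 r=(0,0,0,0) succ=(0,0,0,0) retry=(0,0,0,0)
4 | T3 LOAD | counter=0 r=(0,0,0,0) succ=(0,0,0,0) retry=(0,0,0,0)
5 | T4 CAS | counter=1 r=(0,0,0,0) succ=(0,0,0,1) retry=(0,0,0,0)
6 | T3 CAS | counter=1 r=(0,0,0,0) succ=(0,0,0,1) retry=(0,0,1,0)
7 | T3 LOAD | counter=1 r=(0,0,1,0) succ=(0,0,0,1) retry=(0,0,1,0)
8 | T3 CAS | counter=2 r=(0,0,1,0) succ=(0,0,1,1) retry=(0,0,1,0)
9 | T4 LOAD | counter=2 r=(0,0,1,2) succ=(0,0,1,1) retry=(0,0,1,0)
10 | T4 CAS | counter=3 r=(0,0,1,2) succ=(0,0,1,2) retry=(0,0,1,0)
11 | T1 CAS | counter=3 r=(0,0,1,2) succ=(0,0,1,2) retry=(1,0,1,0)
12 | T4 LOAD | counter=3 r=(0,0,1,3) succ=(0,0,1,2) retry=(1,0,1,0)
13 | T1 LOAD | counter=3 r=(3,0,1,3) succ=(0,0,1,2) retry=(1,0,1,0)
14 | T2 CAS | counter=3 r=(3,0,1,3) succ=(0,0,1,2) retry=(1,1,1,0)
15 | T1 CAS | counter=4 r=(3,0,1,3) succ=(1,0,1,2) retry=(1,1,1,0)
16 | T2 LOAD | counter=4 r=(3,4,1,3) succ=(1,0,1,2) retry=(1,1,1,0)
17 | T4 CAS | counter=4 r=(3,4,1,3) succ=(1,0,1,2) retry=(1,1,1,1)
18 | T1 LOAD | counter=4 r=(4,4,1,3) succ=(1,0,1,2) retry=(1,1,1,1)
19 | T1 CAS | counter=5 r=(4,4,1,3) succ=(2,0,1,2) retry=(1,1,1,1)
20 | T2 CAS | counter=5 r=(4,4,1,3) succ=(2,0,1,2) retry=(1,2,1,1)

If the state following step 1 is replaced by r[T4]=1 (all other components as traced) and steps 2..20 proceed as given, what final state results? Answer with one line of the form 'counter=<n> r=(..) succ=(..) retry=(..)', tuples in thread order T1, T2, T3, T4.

state after step 1 := counter=0 r=(0,0,0,1) succ=(0,0,0,0) retry=(0,0,0,0)
2 | T2 LOAD | counter=0 r=(0,0,0,1) succ=(0,0,0,0) retry=(0,0,0,0)
3 | T1 LOAD | counter=0 r=(0,0,0,1) succ=(0,0,0,0) retry=(0,0,0,0)
4 | T3 LOAD | counter=0 r=(0,0,0,1) succ=(0,0,0,0) retry=(0,0,0,0)
5 | T4 CAS | counter=0 r=(0,0,0,1) succ=(0,0,0,0) retry=(0,0,0,1)
6 | T3 CAS | counter=1 r=(0,0,0,1) succ=(0,0,1,0) retry=(0,0,0,1)
7 | T3 LOAD | counter=1 r=(0,0,1,1) succ=(0,0,1,0) retry=(0,0,0,1)
8 | T3 CAS | counter=2 r=(0,0,1,1) succ=(0,0,2,0) retry=(0,0,0,1)
9 | T4 LOAD | counter=2 r=(0,0,1,2) succ=(0,0,2,0) retry=(0,0,0,1)
10 | T4 CAS | counter=3 r=(0,0,1,2) succ=(0,0,2,1) retry=(0,0,0,1)
11 | T1 CAS | counter=3 r=(0,0,1,2) succ=(0,0,2,1) retry=(1,0,0,1)
12 | T4 LOAD | counter=3 r=(0,0,1,3) succ=(0,0,2,1) retry=(1,0,0,1)
13 | T1 LOAD | counter=3 r=(3,0,1,3) succ=(0,0,2,1) retry=(1,0,0,1)
14 | T2 CAS | counter=3 r=(3,0,1,3) succ=(0,0,2,1) retry=(1,1,0,1)
15 | T1 CAS | counter=4 r=(3,0,1,3) succ=(1,0,2,1) retry=(1,1,0,1)
16 | T2 LOAD | counter=4 r=(3,4,1,3) succ=(1,0,2,1) retry=(1,1,0,1)
17 | T4 CAS | counter=4 r=(3,4,1,3) succ=(1,0,2,1) retry=(1,1,0,2)
18 | T1 LOAD | counter=4 r=(4,4,1,3) succ=(1,0,2,1) retry=(1,1,0,2)
19 | T1 CAS | counter=5 r=(4,4,1,3) succ=(2,0,2,1) retry=(1,1,0,2)
20 | T2 CAS | counter=5 r=(4,4,1,3) succ=(2,0,2,1) retry=(1,2,0,2)

counter=5 r=(4,4,1,3) succ=(2,0,2,1) retry=(1,2,0,2)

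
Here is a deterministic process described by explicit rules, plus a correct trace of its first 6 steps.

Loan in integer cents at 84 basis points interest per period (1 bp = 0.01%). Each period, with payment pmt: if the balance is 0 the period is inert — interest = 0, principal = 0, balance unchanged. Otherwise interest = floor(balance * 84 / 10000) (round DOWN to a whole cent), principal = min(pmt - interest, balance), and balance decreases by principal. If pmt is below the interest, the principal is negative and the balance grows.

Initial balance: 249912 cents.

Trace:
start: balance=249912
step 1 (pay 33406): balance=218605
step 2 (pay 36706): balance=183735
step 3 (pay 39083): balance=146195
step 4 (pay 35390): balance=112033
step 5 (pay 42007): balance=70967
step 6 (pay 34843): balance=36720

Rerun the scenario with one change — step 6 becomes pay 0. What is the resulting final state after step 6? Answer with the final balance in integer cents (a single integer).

71563

(re-executing from step 6 with the substitution; state before step 6: balance=70967)
step 6 (pay 0): balance=71563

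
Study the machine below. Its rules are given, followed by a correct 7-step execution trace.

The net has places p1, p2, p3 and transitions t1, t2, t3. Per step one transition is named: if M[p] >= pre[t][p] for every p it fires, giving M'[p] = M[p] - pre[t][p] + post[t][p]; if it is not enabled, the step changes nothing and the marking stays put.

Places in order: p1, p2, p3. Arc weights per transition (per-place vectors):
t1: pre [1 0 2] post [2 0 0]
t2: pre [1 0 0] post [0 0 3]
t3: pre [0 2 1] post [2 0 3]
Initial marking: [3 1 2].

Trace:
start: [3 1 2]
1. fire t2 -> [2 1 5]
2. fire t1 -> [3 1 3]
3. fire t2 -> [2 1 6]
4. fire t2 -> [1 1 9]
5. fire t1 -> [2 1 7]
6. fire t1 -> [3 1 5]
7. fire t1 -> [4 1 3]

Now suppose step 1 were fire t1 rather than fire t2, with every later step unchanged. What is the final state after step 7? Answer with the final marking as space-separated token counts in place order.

(re-executing from step 1 with the substitution; state before step 1: [3 1 2])
1. fire t1 -> [4 1 0]
2. fire t1 -> [4 1 0]
3. fire t2 -> [3 1 3]
4. fire t2 -> [2 1 6]
5. fire t1 -> [3 1 4]
6. fire t1 -> [4 1 2]
7. fire t1 -> [5 1 0]

5 1 0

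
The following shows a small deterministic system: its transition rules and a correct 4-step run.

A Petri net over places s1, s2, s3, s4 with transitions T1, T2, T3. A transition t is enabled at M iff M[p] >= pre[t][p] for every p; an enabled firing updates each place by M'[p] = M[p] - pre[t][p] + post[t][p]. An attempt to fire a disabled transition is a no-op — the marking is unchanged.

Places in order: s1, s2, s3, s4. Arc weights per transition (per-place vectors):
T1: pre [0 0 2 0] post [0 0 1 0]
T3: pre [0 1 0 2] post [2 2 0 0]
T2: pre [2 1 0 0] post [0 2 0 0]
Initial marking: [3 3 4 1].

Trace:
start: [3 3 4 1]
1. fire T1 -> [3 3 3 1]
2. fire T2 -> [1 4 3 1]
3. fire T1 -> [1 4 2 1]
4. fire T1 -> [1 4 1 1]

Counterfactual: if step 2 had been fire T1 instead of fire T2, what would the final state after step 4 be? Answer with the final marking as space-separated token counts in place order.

3 3 1 1

(re-executing from step 2 with the substitution; state before step 2: [3 3 3 1])
2. fire T1 -> [3 3 2 1]
3. fire T1 -> [3 3 1 1]
4. fire T1 -> [3 3 1 1]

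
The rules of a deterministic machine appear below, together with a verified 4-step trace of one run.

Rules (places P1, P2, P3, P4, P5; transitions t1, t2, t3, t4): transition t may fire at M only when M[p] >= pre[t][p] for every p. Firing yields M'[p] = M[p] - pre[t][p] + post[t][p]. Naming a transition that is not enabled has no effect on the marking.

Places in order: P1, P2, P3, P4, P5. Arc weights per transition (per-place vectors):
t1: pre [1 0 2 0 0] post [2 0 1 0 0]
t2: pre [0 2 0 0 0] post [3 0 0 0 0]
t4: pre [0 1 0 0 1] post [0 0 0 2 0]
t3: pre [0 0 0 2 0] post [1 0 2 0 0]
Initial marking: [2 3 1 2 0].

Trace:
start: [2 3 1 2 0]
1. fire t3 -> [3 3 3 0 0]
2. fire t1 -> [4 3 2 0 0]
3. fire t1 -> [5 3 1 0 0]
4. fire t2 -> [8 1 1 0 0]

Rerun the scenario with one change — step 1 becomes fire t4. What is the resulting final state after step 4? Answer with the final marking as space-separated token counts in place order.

5 1 1 2 0

(re-executing from step 1 with the substitution; state before step 1: [2 3 1 2 0])
1. fire t4 -> [2 3 1 2 0]
2. fire t1 -> [2 3 1 2 0]
3. fire t1 -> [2 3 1 2 0]
4. fire t2 -> [5 1 1 2 0]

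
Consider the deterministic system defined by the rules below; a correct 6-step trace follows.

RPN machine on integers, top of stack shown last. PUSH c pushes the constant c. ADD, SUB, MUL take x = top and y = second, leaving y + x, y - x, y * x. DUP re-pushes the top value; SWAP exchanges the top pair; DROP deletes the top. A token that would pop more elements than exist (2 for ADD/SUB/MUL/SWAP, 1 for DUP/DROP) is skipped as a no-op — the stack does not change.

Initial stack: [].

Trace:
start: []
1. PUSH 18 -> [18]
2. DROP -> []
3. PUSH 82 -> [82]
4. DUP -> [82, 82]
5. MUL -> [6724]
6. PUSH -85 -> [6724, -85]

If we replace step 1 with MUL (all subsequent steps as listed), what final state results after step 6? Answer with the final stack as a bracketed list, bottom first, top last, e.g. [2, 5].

(re-executing from step 1 with the substitution; state before step 1: [])
1. MUL -> []
2. DROP -> []
3. PUSH 82 -> [82]
4. DUP -> [82, 82]
5. MUL -> [6724]
6. PUSH -85 -> [6724, -85]

[6724, -85]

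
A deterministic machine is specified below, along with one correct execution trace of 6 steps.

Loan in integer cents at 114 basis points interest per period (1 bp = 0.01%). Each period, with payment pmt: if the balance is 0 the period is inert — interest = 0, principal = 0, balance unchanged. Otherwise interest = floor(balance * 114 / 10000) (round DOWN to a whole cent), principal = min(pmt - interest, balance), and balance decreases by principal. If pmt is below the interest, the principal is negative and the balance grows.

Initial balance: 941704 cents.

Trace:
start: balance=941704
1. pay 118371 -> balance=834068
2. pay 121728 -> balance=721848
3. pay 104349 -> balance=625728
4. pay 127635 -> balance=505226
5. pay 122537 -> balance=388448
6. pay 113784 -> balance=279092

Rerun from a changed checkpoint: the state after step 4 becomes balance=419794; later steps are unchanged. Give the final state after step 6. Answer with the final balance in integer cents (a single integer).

state after step 4 := balance=419794
5. pay 122537 -> balance=302042
6. pay 113784 -> balance=191701

191701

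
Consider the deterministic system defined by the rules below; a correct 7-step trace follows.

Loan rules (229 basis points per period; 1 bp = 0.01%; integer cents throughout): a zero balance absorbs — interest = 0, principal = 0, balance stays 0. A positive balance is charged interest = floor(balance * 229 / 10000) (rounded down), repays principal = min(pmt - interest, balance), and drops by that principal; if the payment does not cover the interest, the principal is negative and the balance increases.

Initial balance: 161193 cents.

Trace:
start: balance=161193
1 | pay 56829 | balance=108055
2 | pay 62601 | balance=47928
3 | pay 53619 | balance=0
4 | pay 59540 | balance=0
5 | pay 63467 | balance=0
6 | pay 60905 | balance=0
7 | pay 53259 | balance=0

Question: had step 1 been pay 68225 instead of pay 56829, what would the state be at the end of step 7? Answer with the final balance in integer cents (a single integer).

0

(re-executing from step 1 with the substitution; state before step 1: balance=161193)
1 | pay 68225 | balance=96659
2 | pay 62601 | balance=36271
3 | pay 53619 | balance=0
4 | pay 59540 | balance=0
5 | pay 63467 | balance=0
6 | pay 60905 | balance=0
7 | pay 53259 | balance=0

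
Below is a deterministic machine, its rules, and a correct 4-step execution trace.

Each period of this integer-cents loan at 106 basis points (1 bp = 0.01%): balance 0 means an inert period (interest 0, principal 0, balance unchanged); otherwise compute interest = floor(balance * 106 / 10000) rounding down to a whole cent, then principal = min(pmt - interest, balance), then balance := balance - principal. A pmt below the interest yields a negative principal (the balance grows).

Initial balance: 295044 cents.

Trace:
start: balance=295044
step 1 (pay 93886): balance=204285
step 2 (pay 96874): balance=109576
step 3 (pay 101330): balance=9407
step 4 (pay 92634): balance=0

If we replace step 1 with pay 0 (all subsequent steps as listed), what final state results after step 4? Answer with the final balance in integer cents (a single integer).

(re-executing from step 1 with the substitution; state before step 1: balance=295044)
step 1 (pay 0): balance=298171
step 2 (pay 96874): balance=204457
step 3 (pay 101330): balance=105294
step 4 (pay 92634): balance=13776

13776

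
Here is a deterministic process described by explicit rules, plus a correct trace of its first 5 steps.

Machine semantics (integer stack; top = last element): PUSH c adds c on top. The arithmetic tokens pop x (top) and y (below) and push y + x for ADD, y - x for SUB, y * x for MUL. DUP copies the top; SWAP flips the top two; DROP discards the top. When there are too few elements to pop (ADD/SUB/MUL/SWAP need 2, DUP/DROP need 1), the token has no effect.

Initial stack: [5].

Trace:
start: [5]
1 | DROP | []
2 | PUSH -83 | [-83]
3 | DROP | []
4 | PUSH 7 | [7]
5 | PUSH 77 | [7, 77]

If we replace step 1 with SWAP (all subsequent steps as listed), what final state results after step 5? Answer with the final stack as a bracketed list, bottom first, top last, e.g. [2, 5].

(re-executing from step 1 with the substitution; state before step 1: [5])
1 | SWAP | [5]
2 | PUSH -83 | [5, -83]
3 | DROP | [5]
4 | PUSH 7 | [5, 7]
5 | PUSH 77 | [5, 7, 77]

[5, 7, 77]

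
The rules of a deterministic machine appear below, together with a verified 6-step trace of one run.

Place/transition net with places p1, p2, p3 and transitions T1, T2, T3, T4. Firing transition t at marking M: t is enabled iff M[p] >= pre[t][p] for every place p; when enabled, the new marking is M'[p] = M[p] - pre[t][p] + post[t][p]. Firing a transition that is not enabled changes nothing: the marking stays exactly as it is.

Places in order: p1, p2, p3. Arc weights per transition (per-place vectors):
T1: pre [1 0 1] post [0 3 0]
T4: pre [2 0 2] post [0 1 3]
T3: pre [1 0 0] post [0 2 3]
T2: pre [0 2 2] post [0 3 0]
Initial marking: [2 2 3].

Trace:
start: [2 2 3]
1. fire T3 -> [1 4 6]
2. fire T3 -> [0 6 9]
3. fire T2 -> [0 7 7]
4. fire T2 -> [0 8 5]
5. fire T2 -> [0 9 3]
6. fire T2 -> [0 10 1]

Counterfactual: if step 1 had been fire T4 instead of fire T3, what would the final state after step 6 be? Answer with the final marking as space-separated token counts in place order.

0 5 0

(re-executing from step 1 with the substitution; state before step 1: [2 2 3])
1. fire T4 -> [0 3 4]
2. fire T3 -> [0 3 4]
3. fire T2 -> [0 4 2]
4. fire T2 -> [0 5 0]
5. fire T2 -> [0 5 0]
6. fire T2 -> [0 5 0]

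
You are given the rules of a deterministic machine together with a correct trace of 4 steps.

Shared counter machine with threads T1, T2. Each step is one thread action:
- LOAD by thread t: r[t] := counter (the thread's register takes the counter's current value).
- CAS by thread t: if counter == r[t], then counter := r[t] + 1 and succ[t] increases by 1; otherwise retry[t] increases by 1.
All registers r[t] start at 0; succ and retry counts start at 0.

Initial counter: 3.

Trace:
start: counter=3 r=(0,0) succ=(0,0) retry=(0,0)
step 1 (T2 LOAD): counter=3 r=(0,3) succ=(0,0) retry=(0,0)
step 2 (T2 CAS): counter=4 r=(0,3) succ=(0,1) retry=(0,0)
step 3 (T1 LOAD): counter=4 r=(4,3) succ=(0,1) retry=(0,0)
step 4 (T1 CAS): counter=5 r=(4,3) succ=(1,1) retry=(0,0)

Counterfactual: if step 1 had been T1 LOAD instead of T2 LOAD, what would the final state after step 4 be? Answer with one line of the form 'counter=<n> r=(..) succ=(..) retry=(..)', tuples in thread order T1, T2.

(re-executing from step 1 with the substitution; state before step 1: counter=3 r=(0,0) succ=(0,0) retry=(0,0))
step 1 (T1 LOAD): counter=3 r=(3,0) succ=(0,0) retry=(0,0)
step 2 (T2 CAS): counter=3 r=(3,0) succ=(0,0) retry=(0,1)
step 3 (T1 LOAD): counter=3 r=(3,0) succ=(0,0) retry=(0,1)
step 4 (T1 CAS): counter=4 r=(3,0) succ=(1,0) retry=(0,1)

counter=4 r=(3,0) succ=(1,0) retry=(0,1)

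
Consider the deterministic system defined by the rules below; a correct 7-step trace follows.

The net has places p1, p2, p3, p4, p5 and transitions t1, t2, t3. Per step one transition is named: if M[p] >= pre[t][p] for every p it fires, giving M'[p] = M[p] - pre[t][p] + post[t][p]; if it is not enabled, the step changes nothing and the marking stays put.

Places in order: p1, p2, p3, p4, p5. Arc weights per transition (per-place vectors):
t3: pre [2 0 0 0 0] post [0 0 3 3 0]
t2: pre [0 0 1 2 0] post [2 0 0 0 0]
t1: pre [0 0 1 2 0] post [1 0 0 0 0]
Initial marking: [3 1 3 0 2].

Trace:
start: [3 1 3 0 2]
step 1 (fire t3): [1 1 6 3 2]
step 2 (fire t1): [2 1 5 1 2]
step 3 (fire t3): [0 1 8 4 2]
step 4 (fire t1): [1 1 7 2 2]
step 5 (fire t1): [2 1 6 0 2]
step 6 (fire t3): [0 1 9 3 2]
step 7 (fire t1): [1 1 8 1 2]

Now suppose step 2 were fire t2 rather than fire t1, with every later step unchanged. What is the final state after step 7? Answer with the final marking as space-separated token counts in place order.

(re-executing from step 2 with the substitution; state before step 2: [1 1 6 3 2])
step 2 (fire t2): [3 1 5 1 2]
step 3 (fire t3): [1 1 8 4 2]
step 4 (fire t1): [2 1 7 2 2]
step 5 (fire t1): [3 1 6 0 2]
step 6 (fire t3): [1 1 9 3 2]
step 7 (fire t1): [2 1 8 1 2]

2 1 8 1 2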